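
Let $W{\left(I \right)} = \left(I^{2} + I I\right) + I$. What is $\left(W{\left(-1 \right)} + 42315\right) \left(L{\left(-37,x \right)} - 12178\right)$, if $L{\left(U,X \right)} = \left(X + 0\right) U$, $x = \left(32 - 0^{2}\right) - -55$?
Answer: $-651539452$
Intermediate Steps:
$W{\left(I \right)} = I + 2 I^{2}$ ($W{\left(I \right)} = \left(I^{2} + I^{2}\right) + I = 2 I^{2} + I = I + 2 I^{2}$)
$x = 87$ ($x = \left(32 - 0\right) + 55 = \left(32 + 0\right) + 55 = 32 + 55 = 87$)
$L{\left(U,X \right)} = U X$ ($L{\left(U,X \right)} = X U = U X$)
$\left(W{\left(-1 \right)} + 42315\right) \left(L{\left(-37,x \right)} - 12178\right) = \left(- (1 + 2 \left(-1\right)) + 42315\right) \left(\left(-37\right) 87 - 12178\right) = \left(- (1 - 2) + 42315\right) \left(-3219 - 12178\right) = \left(\left(-1\right) \left(-1\right) + 42315\right) \left(-15397\right) = \left(1 + 42315\right) \left(-15397\right) = 42316 \left(-15397\right) = -651539452$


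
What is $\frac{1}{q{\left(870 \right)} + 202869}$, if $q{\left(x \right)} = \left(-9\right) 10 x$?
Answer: $\frac{1}{124569} \approx 8.0277 \cdot 10^{-6}$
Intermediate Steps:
$q{\left(x \right)} = - 90 x$
$\frac{1}{q{\left(870 \right)} + 202869} = \frac{1}{\left(-90\right) 870 + 202869} = \frac{1}{-78300 + 202869} = \frac{1}{124569}$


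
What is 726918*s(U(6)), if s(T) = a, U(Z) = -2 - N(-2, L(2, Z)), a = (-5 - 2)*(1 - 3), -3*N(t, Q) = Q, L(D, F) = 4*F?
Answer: 10176852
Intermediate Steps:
N(t, Q) = -Q/3
a = 14 (a = -7*(-2) = 14)
U(Z) = -2 + 4*Z/3 (U(Z) = -2 - (-1)*4*Z/3 = -2 - (-4)*Z/3 = -2 + 4*Z/3)
s(T) = 14
726918*s(U(6)) = 726918*14 = 10176852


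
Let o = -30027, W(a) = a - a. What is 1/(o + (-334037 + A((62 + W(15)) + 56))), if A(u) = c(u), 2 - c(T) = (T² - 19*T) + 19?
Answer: -1/375763 ≈ -2.6613e-6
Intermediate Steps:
W(a) = 0
c(T) = -17 - T² + 19*T (c(T) = 2 - ((T² - 19*T) + 19) = 2 - (19 + T² - 19*T) = 2 + (-19 - T² + 19*T) = -17 - T² + 19*T)
A(u) = -17 - u² + 19*u
1/(o + (-334037 + A((62 + W(15)) + 56))) = 1/(-30027 + (-334037 + (-17 - ((62 + 0) + 56)² + 19*((62 + 0) + 56)))) = 1/(-30027 + (-334037 + (-17 - (62 + 56)² + 19*(62 + 56)))) = 1/(-30027 + (-334037 + (-17 - 1*118² + 19*118))) = 1/(-30027 + (-334037 + (-17 - 1*13924 + 2242))) = 1/(-30027 + (-334037 + (-17 - 13924 + 2242))) = 1/(-30027 + (-334037 - 11699)) = 1/(-30027 - 345736) = 1/(-375763) = -1/375763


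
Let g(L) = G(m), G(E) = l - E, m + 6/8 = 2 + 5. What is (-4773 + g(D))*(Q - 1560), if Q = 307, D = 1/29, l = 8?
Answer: 23913505/4 ≈ 5.9784e+6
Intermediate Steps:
m = 25/4 (m = -¾ + (2 + 5) = -¾ + 7 = 25/4 ≈ 6.2500)
D = 1/29 ≈ 0.034483
G(E) = 8 - E
g(L) = 7/4 (g(L) = 8 - 1*25/4 = 8 - 25/4 = 7/4)
(-4773 + g(D))*(Q - 1560) = (-4773 + 7/4)*(307 - 1560) = -19085/4*(-1253) = 23913505/4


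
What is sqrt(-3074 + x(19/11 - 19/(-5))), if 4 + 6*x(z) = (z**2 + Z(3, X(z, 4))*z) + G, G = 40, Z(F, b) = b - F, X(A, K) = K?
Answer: 2*I*sqrt(20840649)/165 ≈ 55.335*I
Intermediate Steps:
x(z) = 6 + z/6 + z**2/6 (x(z) = -2/3 + ((z**2 + (4 - 1*3)*z) + 40)/6 = -2/3 + ((z**2 + (4 - 3)*z) + 40)/6 = -2/3 + ((z**2 + 1*z) + 40)/6 = -2/3 + ((z**2 + z) + 40)/6 = -2/3 + ((z + z**2) + 40)/6 = -2/3 + (40 + z + z**2)/6 = -2/3 + (20/3 + z/6 + z**2/6) = 6 + z/6 + z**2/6)
sqrt(-3074 + x(19/11 - 19/(-5))) = sqrt(-3074 + (6 + (19/11 - 19/(-5))/6 + (19/11 - 19/(-5))**2/6)) = sqrt(-3074 + (6 + (19*(1/11) - 19*(-1/5))/6 + (19*(1/11) - 19*(-1/5))**2/6)) = sqrt(-3074 + (6 + (19/11 + 19/5)/6 + (19/11 + 19/5)**2/6)) = sqrt(-3074 + (6 + (1/6)*(304/55) + (304/55)**2/6)) = sqrt(-3074 + (6 + 152/165 + (1/6)*(92416/3025))) = sqrt(-3074 + (6 + 152/165 + 46208/9075)) = sqrt(-3074 + 109018/9075) = sqrt(-27787532/9075) = 2*I*sqrt(20840649)/165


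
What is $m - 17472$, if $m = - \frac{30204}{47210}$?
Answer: $- \frac{412441662}{23605} \approx -17473.0$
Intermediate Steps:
$m = - \frac{15102}{23605}$ ($m = \left(-30204\right) \frac{1}{47210} = - \frac{15102}{23605} \approx -0.63978$)
$m - 17472 = - \frac{15102}{23605} - 17472 = - \frac{412441662}{23605}$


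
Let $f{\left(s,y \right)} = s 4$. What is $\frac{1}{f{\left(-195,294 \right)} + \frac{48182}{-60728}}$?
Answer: $- \frac{30364}{23708011} \approx -0.0012807$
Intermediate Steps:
$f{\left(s,y \right)} = 4 s$
$\frac{1}{f{\left(-195,294 \right)} + \frac{48182}{-60728}} = \frac{1}{4 \left(-195\right) + \frac{48182}{-60728}} = \frac{1}{-780 + 48182 \left(- \frac{1}{60728}\right)} = \frac{1}{-780 - \frac{24091}{30364}} = \frac{1}{- \frac{23708011}{30364}} = - \frac{30364}{23708011}$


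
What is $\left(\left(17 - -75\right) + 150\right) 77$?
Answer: $18634$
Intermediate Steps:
$\left(\left(17 - -75\right) + 150\right) 77 = \left(\left(17 + 75\right) + 150\right) 77 = \left(92 + 150\right) 77 = 242 \cdot 77 = 18634$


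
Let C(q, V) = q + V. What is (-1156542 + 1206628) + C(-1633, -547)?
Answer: 47906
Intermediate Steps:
C(q, V) = V + q
(-1156542 + 1206628) + C(-1633, -547) = (-1156542 + 1206628) + (-547 - 1633) = 50086 - 2180 = 47906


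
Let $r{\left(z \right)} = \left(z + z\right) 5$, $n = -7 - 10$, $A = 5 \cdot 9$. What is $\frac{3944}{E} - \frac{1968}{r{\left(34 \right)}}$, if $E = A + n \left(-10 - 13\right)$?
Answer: $\frac{30182}{9265} \approx 3.2576$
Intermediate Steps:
$A = 45$
$n = -17$ ($n = -7 - 10 = -17$)
$r{\left(z \right)} = 10 z$ ($r{\left(z \right)} = 2 z 5 = 10 z$)
$E = 436$ ($E = 45 - 17 \left(-10 - 13\right) = 45 - -391 = 45 + 391 = 436$)
$\frac{3944}{E} - \frac{1968}{r{\left(34 \right)}} = \frac{3944}{436} - \frac{1968}{10 \cdot 34} = 3944 \cdot \frac{1}{436} - \frac{1968}{340} = \frac{986}{109} - \frac{492}{85} = \frac{30182}{9265}$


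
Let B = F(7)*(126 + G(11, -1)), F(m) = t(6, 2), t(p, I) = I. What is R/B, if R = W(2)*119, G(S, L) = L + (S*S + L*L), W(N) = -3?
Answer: -357/494 ≈ -0.72267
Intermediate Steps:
F(m) = 2
G(S, L) = L + L² + S² (G(S, L) = L + (S² + L²) = L + (L² + S²) = L + L² + S²)
R = -357 (R = -3*119 = -357)
B = 494 (B = 2*(126 + (-1 + (-1)² + 11²)) = 2*(126 + (-1 + 1 + 121)) = 2*(126 + 121) = 2*247 = 494)
R/B = -357/494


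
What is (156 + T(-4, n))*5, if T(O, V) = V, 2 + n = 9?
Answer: 815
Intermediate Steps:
n = 7 (n = -2 + 9 = 7)
(156 + T(-4, n))*5 = (156 + 7)*5 = 163*5 = 815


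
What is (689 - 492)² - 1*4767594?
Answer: -4728785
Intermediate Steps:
(689 - 492)² - 1*4767594 = 197² - 4767594 = 38809 - 4767594 = -4728785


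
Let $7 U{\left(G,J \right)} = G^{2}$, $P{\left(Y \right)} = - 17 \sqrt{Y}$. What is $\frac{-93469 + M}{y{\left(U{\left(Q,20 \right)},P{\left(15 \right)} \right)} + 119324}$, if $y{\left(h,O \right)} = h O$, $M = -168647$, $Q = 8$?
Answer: $- \frac{95784984351}{43603429729} - \frac{124767216 \sqrt{15}}{43603429729} \approx -2.2078$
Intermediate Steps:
$U{\left(G,J \right)} = \frac{G^{2}}{7}$
$y{\left(h,O \right)} = O h$
$\frac{-93469 + M}{y{\left(U{\left(Q,20 \right)},P{\left(15 \right)} \right)} + 119324} = \frac{-93469 - 168647}{- 17 \sqrt{15} \frac{8^{2}}{7} + 119324} = - \frac{262116}{- 17 \sqrt{15} \cdot \frac{1}{7} \cdot 64 + 119324} = - \frac{262116}{- 17 \sqrt{15} \cdot \frac{64}{7} + 119324} = - \frac{262116}{- \frac{1088 \sqrt{15}}{7} + 119324} = - \frac{262116}{119324 - \frac{1088 \sqrt{15}}{7}}$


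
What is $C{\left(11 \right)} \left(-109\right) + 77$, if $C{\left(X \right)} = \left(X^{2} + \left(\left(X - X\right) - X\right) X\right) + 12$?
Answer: $-1231$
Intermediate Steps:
$C{\left(X \right)} = 12$ ($C{\left(X \right)} = \left(X^{2} + \left(0 - X\right) X\right) + 12 = \left(X^{2} + - X X\right) + 12 = \left(X^{2} - X^{2}\right) + 12 = 0 + 12 = 12$)
$C{\left(11 \right)} \left(-109\right) + 77 = 12 \left(-109\right) + 77 = -1308 + 77 = -1231$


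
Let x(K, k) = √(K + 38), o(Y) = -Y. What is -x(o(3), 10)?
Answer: -√35 ≈ -5.9161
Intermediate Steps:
x(K, k) = √(38 + K)
-x(o(3), 10) = -√(38 - 1*3) = -√(38 - 3) = -√35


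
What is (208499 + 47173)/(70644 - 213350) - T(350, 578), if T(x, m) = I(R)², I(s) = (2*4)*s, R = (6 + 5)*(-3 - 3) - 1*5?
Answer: -23020318108/71353 ≈ -3.2263e+5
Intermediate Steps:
R = -71 (R = 11*(-6) - 5 = -66 - 5 = -71)
I(s) = 8*s
T(x, m) = 322624 (T(x, m) = (8*(-71))² = (-568)² = 322624)
(208499 + 47173)/(70644 - 213350) - T(350, 578) = (208499 + 47173)/(70644 - 213350) - 1*322624 = 255672/(-142706) - 322624 = 255672*(-1/142706) - 322624 = -127836/71353 - 322624 = -23020318108/71353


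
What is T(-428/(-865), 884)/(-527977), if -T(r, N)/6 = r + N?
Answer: 4590528/456700105 ≈ 0.010052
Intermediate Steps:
T(r, N) = -6*N - 6*r (T(r, N) = -6*(r + N) = -6*(N + r) = -6*N - 6*r)
T(-428/(-865), 884)/(-527977) = (-6*884 - (-2568)/(-865))/(-527977) = (-5304 - (-2568)*(-1)/865)*(-1/527977) = (-5304 - 6*428/865)*(-1/527977) = (-5304 - 2568/865)*(-1/527977) = -4590528/865*(-1/527977) = 4590528/456700105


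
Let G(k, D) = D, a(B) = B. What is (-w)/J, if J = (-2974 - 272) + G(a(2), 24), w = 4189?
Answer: 4189/3222 ≈ 1.3001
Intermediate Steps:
J = -3222 (J = (-2974 - 272) + 24 = -3246 + 24 = -3222)
(-w)/J = -1*4189/(-3222) = -4189*(-1/3222) = 4189/3222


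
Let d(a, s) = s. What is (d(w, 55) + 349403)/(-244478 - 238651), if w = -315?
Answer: -116486/161043 ≈ -0.72332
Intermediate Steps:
(d(w, 55) + 349403)/(-244478 - 238651) = (55 + 349403)/(-244478 - 238651) = 349458/(-483129) = 349458*(-1/483129) = -116486/161043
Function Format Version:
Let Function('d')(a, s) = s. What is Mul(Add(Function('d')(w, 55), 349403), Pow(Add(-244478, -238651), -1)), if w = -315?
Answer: Rational(-116486, 161043) ≈ -0.72332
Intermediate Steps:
Mul(Add(Function('d')(w, 55), 349403), Pow(Add(-244478, -238651), -1)) = Mul(Add(55, 349403), Pow(Add(-244478, -238651), -1)) = Mul(349458, Pow(-483129, -1)) = Mul(349458, Rational(-1, 483129)) = Rational(-116486, 161043)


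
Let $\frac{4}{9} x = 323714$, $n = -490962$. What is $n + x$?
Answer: $\frac{474789}{2} \approx 2.3739 \cdot 10^{5}$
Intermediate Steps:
$x = \frac{1456713}{2}$ ($x = \frac{9}{4} \cdot 323714 = \frac{1456713}{2} \approx 7.2836 \cdot 10^{5}$)
$n + x = -490962 + \frac{1456713}{2} = \frac{474789}{2}$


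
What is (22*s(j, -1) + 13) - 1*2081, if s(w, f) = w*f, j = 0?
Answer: -2068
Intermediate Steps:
s(w, f) = f*w
(22*s(j, -1) + 13) - 1*2081 = (22*(-1*0) + 13) - 1*2081 = (22*0 + 13) - 2081 = (0 + 13) - 2081 = 13 - 2081 = -2068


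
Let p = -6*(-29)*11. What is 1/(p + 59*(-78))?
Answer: -1/2688 ≈ -0.00037202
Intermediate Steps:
p = 1914 (p = 174*11 = 1914)
1/(p + 59*(-78)) = 1/(1914 + 59*(-78)) = 1/(1914 - 4602) = 1/(-2688) = -1/2688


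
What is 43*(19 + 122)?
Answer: 6063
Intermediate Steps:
43*(19 + 122) = 43*141 = 6063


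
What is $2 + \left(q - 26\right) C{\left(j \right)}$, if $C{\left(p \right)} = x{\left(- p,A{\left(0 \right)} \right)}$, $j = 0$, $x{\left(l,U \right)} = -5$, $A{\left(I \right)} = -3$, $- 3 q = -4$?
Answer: $\frac{376}{3} \approx 125.33$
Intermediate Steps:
$q = \frac{4}{3}$ ($q = \left(- \frac{1}{3}\right) \left(-4\right) = \frac{4}{3} \approx 1.3333$)
$C{\left(p \right)} = -5$
$2 + \left(q - 26\right) C{\left(j \right)} = 2 + \left(\frac{4}{3} - 26\right) \left(-5\right) = 2 - - \frac{370}{3} = 2 + \frac{370}{3} = \frac{376}{3}$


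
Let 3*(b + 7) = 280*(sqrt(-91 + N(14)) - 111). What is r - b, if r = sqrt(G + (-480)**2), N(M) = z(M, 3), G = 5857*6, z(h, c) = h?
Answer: 10367 + sqrt(265542) - 280*I*sqrt(77)/3 ≈ 10882.0 - 819.0*I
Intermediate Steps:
G = 35142
N(M) = M
b = -10367 + 280*I*sqrt(77)/3 (b = -7 + (280*(sqrt(-91 + 14) - 111))/3 = -7 + (280*(sqrt(-77) - 111))/3 = -7 + (280*(I*sqrt(77) - 111))/3 = -7 + (280*(-111 + I*sqrt(77)))/3 = -7 + (-31080 + 280*I*sqrt(77))/3 = -7 + (-10360 + 280*I*sqrt(77)/3) = -10367 + 280*I*sqrt(77)/3 ≈ -10367.0 + 819.0*I)
r = sqrt(265542) (r = sqrt(35142 + (-480)**2) = sqrt(35142 + 230400) = sqrt(265542) ≈ 515.31)
r - b = sqrt(265542) - (-10367 + 280*I*sqrt(77)/3) = sqrt(265542) + (10367 - 280*I*sqrt(77)/3) = 10367 + sqrt(265542) - 280*I*sqrt(77)/3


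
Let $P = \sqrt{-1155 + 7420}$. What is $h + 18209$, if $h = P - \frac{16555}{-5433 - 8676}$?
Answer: $\frac{256927336}{14109} + \sqrt{6265} \approx 18289.0$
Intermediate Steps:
$P = \sqrt{6265} \approx 79.152$
$h = \frac{16555}{14109} + \sqrt{6265}$ ($h = \sqrt{6265} - \frac{16555}{-5433 - 8676} = \sqrt{6265} - \frac{16555}{-14109} = \sqrt{6265} - - \frac{16555}{14109} = \sqrt{6265} + \frac{16555}{14109} = \frac{16555}{14109} + \sqrt{6265} \approx 80.325$)
$h + 18209 = \left(\frac{16555}{14109} + \sqrt{6265}\right) + 18209 = \frac{256927336}{14109} + \sqrt{6265}$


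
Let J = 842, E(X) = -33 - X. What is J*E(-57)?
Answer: 20208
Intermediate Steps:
J*E(-57) = 842*(-33 - 1*(-57)) = 842*(-33 + 57) = 842*24 = 20208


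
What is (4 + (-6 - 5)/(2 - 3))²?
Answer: 225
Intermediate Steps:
(4 + (-6 - 5)/(2 - 3))² = (4 - 11/(-1))² = (4 - 11*(-1))² = (4 + 11)² = 15² = 225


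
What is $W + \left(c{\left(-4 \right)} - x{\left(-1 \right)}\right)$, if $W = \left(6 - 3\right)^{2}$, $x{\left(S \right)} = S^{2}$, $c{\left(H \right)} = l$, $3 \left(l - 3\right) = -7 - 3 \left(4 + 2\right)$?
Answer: $\frac{8}{3} \approx 2.6667$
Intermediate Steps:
$l = - \frac{16}{3}$ ($l = 3 + \frac{-7 - 3 \left(4 + 2\right)}{3} = 3 + \frac{-7 - 18}{3} = 3 + \frac{1}{3} \left(-25\right) = 3 - \frac{25}{3} = - \frac{16}{3} \approx -5.3333$)
$c{\left(H \right)} = - \frac{16}{3}$
$W = 9$ ($W = 3^{2} = 9$)
$W + \left(c{\left(-4 \right)} - x{\left(-1 \right)}\right) = 9 - \frac{19}{3} = \frac{8}{3}$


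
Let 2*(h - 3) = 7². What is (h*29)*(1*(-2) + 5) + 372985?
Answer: 750755/2 ≈ 3.7538e+5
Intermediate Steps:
h = 55/2 (h = 3 + (½)*7² = 3 + (½)*49 = 3 + 49/2 = 55/2 ≈ 27.500)
(h*29)*(1*(-2) + 5) + 372985 = ((55/2)*29)*(1*(-2) + 5) + 372985 = 1595*(-2 + 5)/2 + 372985 = (1595/2)*3 + 372985 = 4785/2 + 372985 = 750755/2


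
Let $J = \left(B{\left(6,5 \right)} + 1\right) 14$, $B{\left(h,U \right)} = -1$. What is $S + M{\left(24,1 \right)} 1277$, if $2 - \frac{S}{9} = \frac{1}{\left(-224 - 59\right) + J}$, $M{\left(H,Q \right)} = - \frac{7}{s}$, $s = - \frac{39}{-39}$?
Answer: $- \frac{2524634}{283} \approx -8921.0$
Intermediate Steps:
$s = 1$ ($s = \left(-39\right) \left(- \frac{1}{39}\right) = 1$)
$J = 0$ ($J = \left(-1 + 1\right) 14 = 0 \cdot 14 = 0$)
$M{\left(H,Q \right)} = -7$ ($M{\left(H,Q \right)} = - \frac{7}{1} = \left(-7\right) 1 = -7$)
$S = \frac{5103}{283}$ ($S = 18 - \frac{9}{\left(-224 - 59\right) + 0} = 18 - \frac{9}{-283 + 0} = 18 - \frac{9}{-283} = 18 - - \frac{9}{283} = 18 + \frac{9}{283} = \frac{5103}{283} \approx 18.032$)
$S + M{\left(24,1 \right)} 1277 = \frac{5103}{283} - 8939 = - \frac{2524634}{283}$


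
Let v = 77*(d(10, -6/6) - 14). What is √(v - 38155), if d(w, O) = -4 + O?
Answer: 3*I*√4402 ≈ 199.04*I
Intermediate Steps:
v = -1463 (v = 77*((-4 - 6/6) - 14) = 77*((-4 - 6*⅙) - 14) = 77*((-4 - 1) - 14) = 77*(-5 - 14) = 77*(-19) = -1463)
√(v - 38155) = √(-1463 - 38155) = √(-39618) = 3*I*√4402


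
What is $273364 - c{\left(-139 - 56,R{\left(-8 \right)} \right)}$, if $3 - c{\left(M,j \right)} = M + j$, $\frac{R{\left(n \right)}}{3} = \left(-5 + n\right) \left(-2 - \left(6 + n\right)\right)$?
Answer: $273166$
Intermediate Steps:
$R{\left(n \right)} = 3 \left(-8 - n\right) \left(-5 + n\right)$ ($R{\left(n \right)} = 3 \left(-5 + n\right) \left(-2 - \left(6 + n\right)\right) = 3 \left(-5 + n\right) \left(-8 - n\right) = 3 \left(-8 - n\right) \left(-5 + n\right)$)
$c{\left(M,j \right)} = 3 - M - j$ ($c{\left(M,j \right)} = 3 - \left(M + j\right) = 3 - M - j$)
$273364 - c{\left(-139 - 56,R{\left(-8 \right)} \right)} = 273364 - \left(3 - \left(-139 - 56\right) - \left(120 - -72 - 3 \left(-8\right)^{2}\right)\right) = 273364 - \left(3 - -195 - \left(120 + 72 - 192\right)\right) = 273364 - \left(3 + 195 - \left(120 + 72 - 192\right)\right) = 273364 - \left(3 + 195 - 0\right) = 273364 - \left(3 + 195 + 0\right) = 273364 - 198 = 273166$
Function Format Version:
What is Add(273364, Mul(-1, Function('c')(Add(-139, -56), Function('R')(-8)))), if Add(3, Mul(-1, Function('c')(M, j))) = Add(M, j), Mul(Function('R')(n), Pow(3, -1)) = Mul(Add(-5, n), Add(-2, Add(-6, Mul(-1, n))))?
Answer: 273166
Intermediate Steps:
Function('R')(n) = Mul(3, Add(-8, Mul(-1, n)), Add(-5, n)) (Function('R')(n) = Mul(3, Mul(Add(-5, n), Add(-2, Add(-6, Mul(-1, n))))) = Mul(3, Mul(Add(-5, n), Add(-8, Mul(-1, n)))) = Mul(3, Mul(Add(-8, Mul(-1, n)), Add(-5, n))) = Mul(3, Add(-8, Mul(-1, n)), Add(-5, n)))
Function('c')(M, j) = Add(3, Mul(-1, M), Mul(-1, j)) (Function('c')(M, j) = Add(3, Mul(-1, Add(M, j))) = Add(3, Add(Mul(-1, M), Mul(-1, j))) = Add(3, Mul(-1, M), Mul(-1, j)))
Add(273364, Mul(-1, Function('c')(Add(-139, -56), Function('R')(-8)))) = Add(273364, Mul(-1, Add(3, Mul(-1, Add(-139, -56)), Mul(-1, Add(120, Mul(-9, -8), Mul(-3, Pow(-8, 2))))))) = Add(273364, Mul(-1, Add(3, Mul(-1, -195), Mul(-1, Add(120, 72, Mul(-3, 64)))))) = Add(273364, Mul(-1, Add(3, 195, Mul(-1, Add(120, 72, -192))))) = Add(273364, Mul(-1, Add(3, 195, Mul(-1, 0)))) = Add(273364, Mul(-1, Add(3, 195, 0))) = Add(273364, Mul(-1, 198)) = Add(273364, -198) = 273166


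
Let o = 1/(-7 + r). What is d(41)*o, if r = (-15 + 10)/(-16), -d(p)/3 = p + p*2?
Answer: 5904/107 ≈ 55.178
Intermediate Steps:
d(p) = -9*p (d(p) = -3*(p + p*2) = -3*(p + 2*p) = -9*p)
r = 5/16 (r = -5*(-1/16) = 5/16 ≈ 0.31250)
o = -16/107 (o = 1/(-7 + 5/16) = 1/(-107/16) = -16/107 ≈ -0.14953)
d(41)*o = -9*41*(-16/107) = -369*(-16/107) = 5904/107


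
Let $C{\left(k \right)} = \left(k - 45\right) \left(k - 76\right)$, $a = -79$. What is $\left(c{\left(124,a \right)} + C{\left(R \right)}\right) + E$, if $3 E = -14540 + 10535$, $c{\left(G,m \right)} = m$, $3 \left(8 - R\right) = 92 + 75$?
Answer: $\frac{90412}{9} \approx 10046.0$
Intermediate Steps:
$R = - \frac{143}{3}$ ($R = 8 - \frac{92 + 75}{3} = 8 - \frac{167}{3} = - \frac{143}{3} \approx -47.667$)
$E = -1335$ ($E = \frac{-14540 + 10535}{3} = \frac{1}{3} \left(-4005\right) = -1335$)
$C{\left(k \right)} = \left(-76 + k\right) \left(-45 + k\right)$ ($C{\left(k \right)} = \left(k - 45\right) \left(-76 + k\right) = \left(-45 + k\right) \left(-76 + k\right) = \left(-76 + k\right) \left(-45 + k\right)$)
$\left(c{\left(124,a \right)} + C{\left(R \right)}\right) + E = \left(-79 + \left(3420 + \left(- \frac{143}{3}\right)^{2} - - \frac{17303}{3}\right)\right) - 1335 = \left(-79 + \left(3420 + \frac{20449}{9} + \frac{17303}{3}\right)\right) - 1335 = \left(-79 + \frac{103138}{9}\right) - 1335 = \frac{102427}{9} - 1335 = \frac{90412}{9}$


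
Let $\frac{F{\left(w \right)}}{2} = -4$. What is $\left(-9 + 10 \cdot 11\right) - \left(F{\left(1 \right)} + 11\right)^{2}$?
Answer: $92$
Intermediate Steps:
$F{\left(w \right)} = -8$ ($F{\left(w \right)} = 2 \left(-4\right) = -8$)
$\left(-9 + 10 \cdot 11\right) - \left(F{\left(1 \right)} + 11\right)^{2} = \left(-9 + 10 \cdot 11\right) - \left(-8 + 11\right)^{2} = \left(-9 + 110\right) - 3^{2} = 101 - 9 = 92$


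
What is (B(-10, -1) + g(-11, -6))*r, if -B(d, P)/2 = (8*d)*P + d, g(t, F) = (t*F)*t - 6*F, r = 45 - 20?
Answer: -20750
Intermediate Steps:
r = 25
g(t, F) = -6*F + F*t**2 (g(t, F) = (F*t)*t - 6*F = F*t**2 - 6*F = -6*F + F*t**2)
B(d, P) = -2*d - 16*P*d (B(d, P) = -2*((8*d)*P + d) = -2*(8*P*d + d) = -2*(d + 8*P*d) = -2*d - 16*P*d)
(B(-10, -1) + g(-11, -6))*r = (-2*(-10)*(1 + 8*(-1)) - 6*(-6 + (-11)**2))*25 = (-2*(-10)*(1 - 8) - 6*(-6 + 121))*25 = (-2*(-10)*(-7) - 6*115)*25 = (-140 - 690)*25 = -830*25 = -20750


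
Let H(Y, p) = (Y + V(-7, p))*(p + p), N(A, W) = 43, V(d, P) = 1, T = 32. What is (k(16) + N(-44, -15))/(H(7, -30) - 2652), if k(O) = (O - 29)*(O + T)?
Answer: 581/3132 ≈ 0.18550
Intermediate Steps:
k(O) = (-29 + O)*(32 + O) (k(O) = (O - 29)*(O + 32) = (-29 + O)*(32 + O))
H(Y, p) = 2*p*(1 + Y) (H(Y, p) = (Y + 1)*(p + p) = (1 + Y)*(2*p) = 2*p*(1 + Y))
(k(16) + N(-44, -15))/(H(7, -30) - 2652) = ((-928 + 16² + 3*16) + 43)/(2*(-30)*(1 + 7) - 2652) = ((-928 + 256 + 48) + 43)/(2*(-30)*8 - 2652) = (-624 + 43)/(-480 - 2652) = -581/(-3132) = -581*(-1/3132) = 581/3132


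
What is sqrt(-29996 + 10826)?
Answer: 3*I*sqrt(2130) ≈ 138.46*I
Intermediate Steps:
sqrt(-29996 + 10826) = sqrt(-19170) = 3*I*sqrt(2130)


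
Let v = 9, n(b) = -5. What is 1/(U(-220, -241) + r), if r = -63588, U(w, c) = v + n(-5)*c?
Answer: -1/62374 ≈ -1.6032e-5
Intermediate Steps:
U(w, c) = 9 - 5*c
1/(U(-220, -241) + r) = 1/((9 - 5*(-241)) - 63588) = 1/((9 + 1205) - 63588) = 1/(1214 - 63588) = 1/(-62374) = -1/62374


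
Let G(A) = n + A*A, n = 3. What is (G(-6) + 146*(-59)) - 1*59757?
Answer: -68332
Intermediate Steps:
G(A) = 3 + A² (G(A) = 3 + A*A = 3 + A²)
(G(-6) + 146*(-59)) - 1*59757 = ((3 + (-6)²) + 146*(-59)) - 1*59757 = ((3 + 36) - 8614) - 59757 = (39 - 8614) - 59757 = -8575 - 59757 = -68332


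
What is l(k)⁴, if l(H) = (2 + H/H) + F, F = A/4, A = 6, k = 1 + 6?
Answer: 6561/16 ≈ 410.06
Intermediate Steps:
k = 7
F = 3/2 (F = 6/4 = 6*(¼) = 3/2 ≈ 1.5000)
l(H) = 9/2 (l(H) = (2 + H/H) + 3/2 = (2 + 1) + 3/2 = 3 + 3/2 = 9/2)
l(k)⁴ = (9/2)⁴ = 6561/16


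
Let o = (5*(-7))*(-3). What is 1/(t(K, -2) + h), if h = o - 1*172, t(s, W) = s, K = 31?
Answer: -1/36 ≈ -0.027778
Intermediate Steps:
o = 105 (o = -35*(-3) = 105)
h = -67 (h = 105 - 1*172 = 105 - 172 = -67)
1/(t(K, -2) + h) = 1/(31 - 67) = 1/(-36) = -1/36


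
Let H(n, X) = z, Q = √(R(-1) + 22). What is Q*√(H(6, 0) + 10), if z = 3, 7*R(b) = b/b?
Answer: √14105/7 ≈ 16.966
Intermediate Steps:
R(b) = ⅐ (R(b) = (b/b)/7 = (⅐)*1 = ⅐)
Q = √1085/7 (Q = √(⅐ + 22) = √(155/7) = √1085/7 ≈ 4.7056)
H(n, X) = 3
Q*√(H(6, 0) + 10) = (√1085/7)*√(3 + 10) = (√1085/7)*√13 = √14105/7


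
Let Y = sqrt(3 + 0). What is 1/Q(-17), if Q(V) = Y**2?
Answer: 1/3 ≈ 0.33333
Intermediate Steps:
Y = sqrt(3) ≈ 1.7320
Q(V) = 3 (Q(V) = (sqrt(3))**2 = 3)
1/Q(-17) = 1/3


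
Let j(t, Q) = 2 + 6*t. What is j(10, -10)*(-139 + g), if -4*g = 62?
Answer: -9579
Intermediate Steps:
g = -31/2 (g = -¼*62 = -31/2 ≈ -15.500)
j(10, -10)*(-139 + g) = (2 + 6*10)*(-139 - 31/2) = (2 + 60)*(-309/2) = 62*(-309/2) = -9579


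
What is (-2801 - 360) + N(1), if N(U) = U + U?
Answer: -3159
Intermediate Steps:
N(U) = 2*U
(-2801 - 360) + N(1) = (-2801 - 360) + 2*1 = -3161 + 2 = -3159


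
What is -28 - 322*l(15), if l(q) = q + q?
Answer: -9688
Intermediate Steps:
l(q) = 2*q
-28 - 322*l(15) = -28 - 644*15 = -28 - 322*30 = -28 - 9660 = -9688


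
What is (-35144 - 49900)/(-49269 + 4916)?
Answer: 85044/44353 ≈ 1.9174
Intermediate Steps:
(-35144 - 49900)/(-49269 + 4916) = -85044/(-44353) = -85044*(-1/44353) = 85044/44353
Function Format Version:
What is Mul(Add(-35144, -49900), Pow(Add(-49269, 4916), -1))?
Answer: Rational(85044, 44353) ≈ 1.9174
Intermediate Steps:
Mul(Add(-35144, -49900), Pow(Add(-49269, 4916), -1)) = Mul(-85044, Pow(-44353, -1)) = Mul(-85044, Rational(-1, 44353)) = Rational(85044, 44353)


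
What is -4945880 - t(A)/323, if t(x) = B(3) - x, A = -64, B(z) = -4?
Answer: -1597519300/323 ≈ -4.9459e+6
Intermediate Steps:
t(x) = -4 - x
-4945880 - t(A)/323 = -4945880 - (-4 - 1*(-64))/323 = -4945880 - (-4 + 64)/323 = -4945880 - 60/323 = -1597519300/323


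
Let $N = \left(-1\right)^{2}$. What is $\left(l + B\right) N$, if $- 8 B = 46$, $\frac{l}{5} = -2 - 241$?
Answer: $- \frac{4883}{4} \approx -1220.8$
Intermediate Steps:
$N = 1$
$l = -1215$ ($l = 5 \left(-2 - 241\right) = 5 \left(-243\right) = -1215$)
$B = - \frac{23}{4}$ ($B = \left(- \frac{1}{8}\right) 46 = - \frac{23}{4} \approx -5.75$)
$\left(l + B\right) N = \left(-1215 - \frac{23}{4}\right) 1 = \left(- \frac{4883}{4}\right) 1 = - \frac{4883}{4}$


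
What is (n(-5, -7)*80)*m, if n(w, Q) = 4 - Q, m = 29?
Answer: 25520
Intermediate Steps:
(n(-5, -7)*80)*m = ((4 - 1*(-7))*80)*29 = ((4 + 7)*80)*29 = (11*80)*29 = 880*29 = 25520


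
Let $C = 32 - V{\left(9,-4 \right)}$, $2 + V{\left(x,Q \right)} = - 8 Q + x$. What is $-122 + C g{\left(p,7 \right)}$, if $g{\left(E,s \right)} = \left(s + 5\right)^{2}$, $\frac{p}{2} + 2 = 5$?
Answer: $-1130$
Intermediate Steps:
$p = 6$ ($p = -4 + 2 \cdot 5 = -4 + 10 = 6$)
$g{\left(E,s \right)} = \left(5 + s\right)^{2}$
$V{\left(x,Q \right)} = -2 + x - 8 Q$ ($V{\left(x,Q \right)} = -2 - \left(- x + 8 Q\right) = -2 + x - 8 Q$)
$C = -7$ ($C = 32 - \left(-2 + 9 - -32\right) = 32 - \left(-2 + 9 + 32\right) = 32 - 39 = -7$)
$-122 + C g{\left(p,7 \right)} = -122 - 7 \left(5 + 7\right)^{2} = -122 - 7 \cdot 12^{2} = -122 - 1008 = -1130$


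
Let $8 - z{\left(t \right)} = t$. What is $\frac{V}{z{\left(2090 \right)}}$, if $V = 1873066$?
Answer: $- \frac{936533}{1041} \approx -899.65$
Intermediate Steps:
$z{\left(t \right)} = 8 - t$
$\frac{V}{z{\left(2090 \right)}} = \frac{1873066}{8 - 2090} = \frac{1873066}{-2082} = 1873066 \left(- \frac{1}{2082}\right) = - \frac{936533}{1041}$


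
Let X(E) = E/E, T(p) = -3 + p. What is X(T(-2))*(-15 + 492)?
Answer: 477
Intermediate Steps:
X(E) = 1
X(T(-2))*(-15 + 492) = 1*(-15 + 492) = 1*477 = 477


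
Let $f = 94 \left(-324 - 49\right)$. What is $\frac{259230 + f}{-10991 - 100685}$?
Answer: $- \frac{56042}{27919} \approx -2.0073$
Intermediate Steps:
$f = -35062$ ($f = 94 \left(-373\right) = -35062$)
$\frac{259230 + f}{-10991 - 100685} = \frac{259230 - 35062}{-10991 - 100685} = \frac{224168}{-111676} = 224168 \left(- \frac{1}{111676}\right) = - \frac{56042}{27919}$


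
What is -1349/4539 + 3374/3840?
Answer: 1689071/2904960 ≈ 0.58144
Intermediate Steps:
-1349/4539 + 3374/3840 = -1349*1/4539 + 3374*(1/3840) = -1349/4539 + 1687/1920 = 1689071/2904960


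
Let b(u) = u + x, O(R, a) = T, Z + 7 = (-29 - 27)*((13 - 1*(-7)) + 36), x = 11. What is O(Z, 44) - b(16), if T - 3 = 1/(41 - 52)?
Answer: -265/11 ≈ -24.091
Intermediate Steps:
Z = -3143 (Z = -7 + (-29 - 27)*((13 - 1*(-7)) + 36) = -7 - 56*((13 + 7) + 36) = -7 - 56*(20 + 36) = -7 - 56*56 = -7 - 3136 = -3143)
T = 32/11 (T = 3 + 1/(41 - 52) = 3 + 1/(-11) = 3 - 1/11 = 32/11 ≈ 2.9091)
O(R, a) = 32/11
b(u) = 11 + u (b(u) = u + 11 = 11 + u)
O(Z, 44) - b(16) = 32/11 - (11 + 16) = 32/11 - 1*27 = 32/11 - 27 = -265/11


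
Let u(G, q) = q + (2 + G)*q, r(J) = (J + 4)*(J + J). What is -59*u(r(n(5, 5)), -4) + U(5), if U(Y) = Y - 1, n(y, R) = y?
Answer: 21952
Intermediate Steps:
r(J) = 2*J*(4 + J) (r(J) = (4 + J)*(2*J) = 2*J*(4 + J))
U(Y) = -1 + Y
u(G, q) = q + q*(2 + G)
-59*u(r(n(5, 5)), -4) + U(5) = -(-236)*(3 + 2*5*(4 + 5)) + (-1 + 5) = -(-236)*(3 + 2*5*9) + 4 = -(-236)*(3 + 90) + 4 = -(-236)*93 + 4 = -59*(-372) + 4 = 21948 + 4 = 21952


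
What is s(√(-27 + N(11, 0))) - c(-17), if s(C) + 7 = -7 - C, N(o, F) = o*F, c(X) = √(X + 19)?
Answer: -14 - √2 - 3*I*√3 ≈ -15.414 - 5.1962*I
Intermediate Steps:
c(X) = √(19 + X)
N(o, F) = F*o
s(C) = -14 - C (s(C) = -7 + (-7 - C) = -14 - C)
s(√(-27 + N(11, 0))) - c(-17) = (-14 - √(-27 + 0*11)) - √(19 - 17) = (-14 - √(-27 + 0)) - √2 = (-14 - √(-27)) - √2 = (-14 - 3*I*√3) - √2 = -14 - √2 - 3*I*√3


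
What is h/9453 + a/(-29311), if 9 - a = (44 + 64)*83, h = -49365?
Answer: -454095300/92358961 ≈ -4.9166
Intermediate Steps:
a = -8955 (a = 9 - (44 + 64)*83 = 9 - 108*83 = 9 - 1*8964 = 9 - 8964 = -8955)
h/9453 + a/(-29311) = -49365/9453 - 8955/(-29311) = -49365*1/9453 - 8955*(-1/29311) = -16455/3151 + 8955/29311 = -454095300/92358961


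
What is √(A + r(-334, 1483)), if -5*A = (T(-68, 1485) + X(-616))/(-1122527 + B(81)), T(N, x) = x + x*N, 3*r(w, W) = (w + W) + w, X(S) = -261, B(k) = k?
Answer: √19251358335799395/8418345 ≈ 16.482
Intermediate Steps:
r(w, W) = W/3 + 2*w/3 (r(w, W) = ((w + W) + w)/3 = ((W + w) + w)/3 = (W + 2*w)/3 = W/3 + 2*w/3)
T(N, x) = x + N*x
A = -49878/2806115 (A = -(1485*(1 - 68) - 261)/(5*(-1122527 + 81)) = -(1485*(-67) - 261)/(5*(-1122446)) = -(-99495 - 261)*(-1)/(5*1122446) = -(-99756)*(-1)/(5*1122446) = -⅕*49878/561223 = -49878/2806115 ≈ -0.017775)
√(A + r(-334, 1483)) = √(-49878/2806115 + ((⅓)*1483 + (⅔)*(-334))) = √(-49878/2806115 + (1483/3 - 668/3)) = √(-49878/2806115 + 815/3) = √(2286834091/8418345) = √19251358335799395/8418345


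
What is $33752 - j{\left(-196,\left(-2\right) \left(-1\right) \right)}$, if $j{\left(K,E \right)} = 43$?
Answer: $33709$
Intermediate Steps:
$33752 - j{\left(-196,\left(-2\right) \left(-1\right) \right)} = 33752 - 43 = 33709$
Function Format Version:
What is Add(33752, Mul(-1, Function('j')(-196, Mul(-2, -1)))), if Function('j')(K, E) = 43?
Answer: 33709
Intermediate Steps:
Add(33752, Mul(-1, Function('j')(-196, Mul(-2, -1)))) = Add(33752, Mul(-1, 43)) = Add(33752, -43) = 33709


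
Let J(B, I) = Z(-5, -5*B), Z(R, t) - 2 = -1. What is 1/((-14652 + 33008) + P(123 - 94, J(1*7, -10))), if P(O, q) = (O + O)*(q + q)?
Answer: 1/18472 ≈ 5.4136e-5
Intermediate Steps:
Z(R, t) = 1 (Z(R, t) = 2 - 1 = 1)
J(B, I) = 1
P(O, q) = 4*O*q (P(O, q) = (2*O)*(2*q) = 4*O*q)
1/((-14652 + 33008) + P(123 - 94, J(1*7, -10))) = 1/((-14652 + 33008) + 4*(123 - 94)*1) = 1/(18356 + 4*29*1) = 1/(18356 + 116) = 1/18472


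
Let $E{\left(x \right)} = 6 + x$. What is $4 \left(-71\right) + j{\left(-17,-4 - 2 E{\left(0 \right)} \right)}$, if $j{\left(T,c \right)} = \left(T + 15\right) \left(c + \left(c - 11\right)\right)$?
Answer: $-198$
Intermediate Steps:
$j{\left(T,c \right)} = \left(-11 + 2 c\right) \left(15 + T\right)$ ($j{\left(T,c \right)} = \left(15 + T\right) \left(c + \left(c - 11\right)\right) = \left(15 + T\right) \left(c + \left(-11 + c\right)\right) = \left(15 + T\right) \left(-11 + 2 c\right) = \left(-11 + 2 c\right) \left(15 + T\right)$)
$4 \left(-71\right) + j{\left(-17,-4 - 2 E{\left(0 \right)} \right)} = 4 \left(-71\right) + \left(-165 - -187 + 30 \left(-4 - 2 \left(6 + 0\right)\right) + 2 \left(-17\right) \left(-4 - 2 \left(6 + 0\right)\right)\right) = -284 + \left(-165 + 187 + 30 \left(-4 - 12\right) + 2 \left(-17\right) \left(-4 - 12\right)\right) = -284 + \left(-165 + 187 + 30 \left(-16\right) + 2 \left(-17\right) \left(-16\right)\right) = -284 + \left(-165 + 187 - 480 + 544\right) = -284 + 86 = -198$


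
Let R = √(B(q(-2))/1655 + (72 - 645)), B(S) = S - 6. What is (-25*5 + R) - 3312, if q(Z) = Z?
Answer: -3437 + I*√1569474565/1655 ≈ -3437.0 + 23.938*I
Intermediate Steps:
B(S) = -6 + S
R = I*√1569474565/1655 (R = √((-6 - 2)/1655 + (72 - 645)) = √(-8*1/1655 - 573) = √(-8/1655 - 573) = √(-948323/1655) = I*√1569474565/1655 ≈ 23.938*I)
(-25*5 + R) - 3312 = (-25*5 + I*√1569474565/1655) - 3312 = (-125 + I*√1569474565/1655) - 3312 = -3437 + I*√1569474565/1655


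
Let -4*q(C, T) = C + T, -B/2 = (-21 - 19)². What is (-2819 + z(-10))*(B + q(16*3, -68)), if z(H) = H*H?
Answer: 8687205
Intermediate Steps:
B = -3200 (B = -2*(-21 - 19)² = -2*(-40)² = -2*1600 = -3200)
q(C, T) = -C/4 - T/4 (q(C, T) = -(C + T)/4 = -C/4 - T/4)
z(H) = H²
(-2819 + z(-10))*(B + q(16*3, -68)) = (-2819 + (-10)²)*(-3200 + (-4*3 - ¼*(-68))) = (-2819 + 100)*(-3200 + (-¼*48 + 17)) = -2719*(-3200 + (-12 + 17)) = -2719*(-3200 + 5) = -2719*(-3195) = 8687205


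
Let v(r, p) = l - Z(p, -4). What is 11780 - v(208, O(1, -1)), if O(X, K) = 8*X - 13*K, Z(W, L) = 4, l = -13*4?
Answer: 11836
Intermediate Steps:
l = -52
O(X, K) = -13*K + 8*X
v(r, p) = -56 (v(r, p) = -52 - 1*4 = -52 - 4 = -56)
11780 - v(208, O(1, -1)) = 11780 - 1*(-56) = 11780 + 56 = 11836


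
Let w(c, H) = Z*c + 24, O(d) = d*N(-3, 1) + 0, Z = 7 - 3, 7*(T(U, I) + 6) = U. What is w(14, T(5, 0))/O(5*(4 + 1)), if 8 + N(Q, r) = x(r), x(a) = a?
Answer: -16/35 ≈ -0.45714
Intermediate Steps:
T(U, I) = -6 + U/7
N(Q, r) = -8 + r
Z = 4
O(d) = -7*d (O(d) = d*(-8 + 1) + 0 = d*(-7) + 0 = -7*d + 0 = -7*d)
w(c, H) = 24 + 4*c (w(c, H) = 4*c + 24 = 24 + 4*c)
w(14, T(5, 0))/O(5*(4 + 1)) = (24 + 4*14)/((-35*(4 + 1))) = (24 + 56)/((-35*5)) = 80/((-7*25)) = 80/(-175) = 80*(-1/175) = -16/35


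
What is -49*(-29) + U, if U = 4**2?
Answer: 1437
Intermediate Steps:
U = 16
-49*(-29) + U = -49*(-29) + 16 = 1421 + 16 = 1437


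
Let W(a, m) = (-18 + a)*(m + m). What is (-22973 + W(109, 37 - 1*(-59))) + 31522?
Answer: 26021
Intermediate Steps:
W(a, m) = 2*m*(-18 + a) (W(a, m) = (-18 + a)*(2*m) = 2*m*(-18 + a))
(-22973 + W(109, 37 - 1*(-59))) + 31522 = (-22973 + 2*(37 - 1*(-59))*(-18 + 109)) + 31522 = (-22973 + 2*(37 + 59)*91) + 31522 = (-22973 + 2*96*91) + 31522 = (-22973 + 17472) + 31522 = -5501 + 31522 = 26021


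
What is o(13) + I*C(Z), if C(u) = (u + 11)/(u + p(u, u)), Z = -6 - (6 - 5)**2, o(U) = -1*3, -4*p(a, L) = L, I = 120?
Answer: -661/7 ≈ -94.429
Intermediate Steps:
p(a, L) = -L/4
o(U) = -3
Z = -7 (Z = -6 - 1*1**2 = -6 - 1*1 = -6 - 1 = -7)
C(u) = 4*(11 + u)/(3*u) (C(u) = (u + 11)/(u - u/4) = (11 + u)/((3*u/4)) = (11 + u)*(4/(3*u)) = 4*(11 + u)/(3*u))
o(13) + I*C(Z) = -3 + 120*((4/3)*(11 - 7)/(-7)) = -3 + 120*((4/3)*(-1/7)*4) = -3 + 120*(-16/21) = -3 - 640/7 = -661/7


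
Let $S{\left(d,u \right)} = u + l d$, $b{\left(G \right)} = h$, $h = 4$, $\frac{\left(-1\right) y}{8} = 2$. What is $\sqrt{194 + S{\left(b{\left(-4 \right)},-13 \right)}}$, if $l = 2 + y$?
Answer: $5 \sqrt{5} \approx 11.18$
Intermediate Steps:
$y = -16$ ($y = \left(-8\right) 2 = -16$)
$b{\left(G \right)} = 4$
$l = -14$ ($l = 2 - 16 = -14$)
$S{\left(d,u \right)} = u - 14 d$
$\sqrt{194 + S{\left(b{\left(-4 \right)},-13 \right)}} = \sqrt{194 - 69} = \sqrt{125} = 5 \sqrt{5}$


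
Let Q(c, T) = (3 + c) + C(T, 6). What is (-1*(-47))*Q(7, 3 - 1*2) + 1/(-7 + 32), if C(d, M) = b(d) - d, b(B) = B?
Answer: 11751/25 ≈ 470.04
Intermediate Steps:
C(d, M) = 0 (C(d, M) = d - d = 0)
Q(c, T) = 3 + c (Q(c, T) = (3 + c) + 0 = 3 + c)
(-1*(-47))*Q(7, 3 - 1*2) + 1/(-7 + 32) = (-1*(-47))*(3 + 7) + 1/(-7 + 32) = 47*10 + 1/25 = 470 + 1/25 = 11751/25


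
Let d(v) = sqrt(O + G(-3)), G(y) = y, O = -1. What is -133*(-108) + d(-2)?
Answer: 14364 + 2*I ≈ 14364.0 + 2.0*I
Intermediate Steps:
d(v) = 2*I (d(v) = sqrt(-1 - 3) = sqrt(-4) = 2*I)
-133*(-108) + d(-2) = -133*(-108) + 2*I = 14364 + 2*I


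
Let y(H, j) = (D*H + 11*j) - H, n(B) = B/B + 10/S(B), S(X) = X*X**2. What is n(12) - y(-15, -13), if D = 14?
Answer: 292901/864 ≈ 339.01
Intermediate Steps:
S(X) = X**3
n(B) = 1 + 10/B**3 (n(B) = B/B + 10/(B**3) = 1 + 10/B**3)
y(H, j) = 11*j + 13*H (y(H, j) = (14*H + 11*j) - H = (11*j + 14*H) - H = 11*j + 13*H)
n(12) - y(-15, -13) = (1 + 10/12**3) - (11*(-13) + 13*(-15)) = (1 + 10*(1/1728)) - (-143 - 195) = (1 + 5/864) - 1*(-338) = 869/864 + 338 = 292901/864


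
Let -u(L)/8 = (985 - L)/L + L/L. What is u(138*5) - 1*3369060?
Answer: -232465928/69 ≈ -3.3691e+6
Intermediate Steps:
u(L) = -8 - 8*(985 - L)/L (u(L) = -8*((985 - L)/L + L/L) = -8*((985 - L)/L + 1) = -8*(1 + (985 - L)/L) = -8 - 8*(985 - L)/L)
u(138*5) - 1*3369060 = -7880/(138*5) - 1*3369060 = -7880/690 - 3369060 = -7880*1/690 - 3369060 = -788/69 - 3369060 = -232465928/69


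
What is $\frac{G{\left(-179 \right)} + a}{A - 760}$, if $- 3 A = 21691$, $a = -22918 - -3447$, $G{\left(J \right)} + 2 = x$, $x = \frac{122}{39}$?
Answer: $\frac{759325}{311623} \approx 2.4367$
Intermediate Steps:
$x = \frac{122}{39}$ ($x = 122 \cdot \frac{1}{39} = \frac{122}{39} \approx 3.1282$)
$G{\left(J \right)} = \frac{44}{39}$ ($G{\left(J \right)} = -2 + \frac{122}{39} = \frac{44}{39}$)
$a = -19471$ ($a = -22918 + 3447 = -19471$)
$A = - \frac{21691}{3}$ ($A = \left(- \frac{1}{3}\right) 21691 = - \frac{21691}{3} \approx -7230.3$)
$\frac{G{\left(-179 \right)} + a}{A - 760} = \frac{\frac{44}{39} - 19471}{- \frac{21691}{3} - 760} = - \frac{759325}{39 \left(- \frac{23971}{3}\right)} = \left(- \frac{759325}{39}\right) \left(- \frac{3}{23971}\right) = \frac{759325}{311623}$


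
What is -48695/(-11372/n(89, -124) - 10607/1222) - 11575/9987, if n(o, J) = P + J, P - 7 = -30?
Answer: -17500373314987/24642632877 ≈ -710.17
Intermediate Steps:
P = -23 (P = 7 - 30 = -23)
n(o, J) = -23 + J
-48695/(-11372/n(89, -124) - 10607/1222) - 11575/9987 = -48695/(-11372/(-23 - 124) - 10607/1222) - 11575/9987 = -48695/(-11372/(-147) - 10607/1222) - 11575*1/9987 = -48695/(-11372*(-1/147) - 1*10607/1222) - 11575/9987 = -48695/(11372/147 - 10607/1222) - 11575/9987 = -48695/12337355/179634 - 11575/9987 = -48695*179634/12337355 - 11575/9987 = -1749455526/2467471 - 11575/9987 = -17500373314987/24642632877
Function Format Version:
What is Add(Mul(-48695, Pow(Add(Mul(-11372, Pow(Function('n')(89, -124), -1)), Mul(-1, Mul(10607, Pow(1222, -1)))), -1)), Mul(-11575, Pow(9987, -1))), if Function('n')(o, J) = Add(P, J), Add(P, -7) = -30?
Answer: Rational(-17500373314987, 24642632877) ≈ -710.17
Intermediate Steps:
P = -23 (P = Add(7, -30) = -23)
Function('n')(o, J) = Add(-23, J)
Add(Mul(-48695, Pow(Add(Mul(-11372, Pow(Function('n')(89, -124), -1)), Mul(-1, Mul(10607, Pow(1222, -1)))), -1)), Mul(-11575, Pow(9987, -1))) = Add(Mul(-48695, Pow(Add(Mul(-11372, Pow(Add(-23, -124), -1)), Mul(-1, Mul(10607, Pow(1222, -1)))), -1)), Mul(-11575, Pow(9987, -1))) = Add(Mul(-48695, Pow(Add(Mul(-11372, Pow(-147, -1)), Mul(-1, Mul(10607, Rational(1, 1222)))), -1)), Mul(-11575, Rational(1, 9987))) = Add(Mul(-48695, Pow(Add(Mul(-11372, Rational(-1, 147)), Mul(-1, Rational(10607, 1222))), -1)), Rational(-11575, 9987)) = Add(Mul(-48695, Pow(Add(Rational(11372, 147), Rational(-10607, 1222)), -1)), Rational(-11575, 9987)) = Add(Mul(-48695, Pow(Rational(12337355, 179634), -1)), Rational(-11575, 9987)) = Add(Mul(-48695, Rational(179634, 12337355)), Rational(-11575, 9987)) = Add(Rational(-1749455526, 2467471), Rational(-11575, 9987)) = Rational(-17500373314987, 24642632877)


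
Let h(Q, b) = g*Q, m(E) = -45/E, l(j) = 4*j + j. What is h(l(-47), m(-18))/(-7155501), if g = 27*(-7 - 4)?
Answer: -23265/2385167 ≈ -0.0097540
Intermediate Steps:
l(j) = 5*j
g = -297 (g = 27*(-11) = -297)
h(Q, b) = -297*Q
h(l(-47), m(-18))/(-7155501) = -1485*(-47)/(-7155501) = -297*(-235)*(-1/7155501) = 69795*(-1/7155501) = -23265/2385167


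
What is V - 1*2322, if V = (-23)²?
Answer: -1793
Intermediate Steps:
V = 529
V - 1*2322 = 529 - 1*2322 = 529 - 2322 = -1793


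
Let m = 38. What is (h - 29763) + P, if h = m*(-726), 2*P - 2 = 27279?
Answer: -87421/2 ≈ -43711.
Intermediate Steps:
P = 27281/2 (P = 1 + (½)*27279 = 1 + 27279/2 = 27281/2 ≈ 13641.)
h = -27588 (h = 38*(-726) = -27588)
(h - 29763) + P = (-27588 - 29763) + 27281/2 = -57351 + 27281/2 = -87421/2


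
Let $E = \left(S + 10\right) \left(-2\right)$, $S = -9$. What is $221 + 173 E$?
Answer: $-125$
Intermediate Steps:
$E = -2$ ($E = \left(-9 + 10\right) \left(-2\right) = 1 \left(-2\right) = -2$)
$221 + 173 E = 221 + 173 \left(-2\right) = 221 - 346 = -125$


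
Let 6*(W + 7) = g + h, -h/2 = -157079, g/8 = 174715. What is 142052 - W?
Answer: -143254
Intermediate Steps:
g = 1397720 (g = 8*174715 = 1397720)
h = 314158 (h = -2*(-157079) = 314158)
W = 285306 (W = -7 + (1397720 + 314158)/6 = -7 + (1/6)*1711878 = -7 + 285313 = 285306)
142052 - W = 142052 - 1*285306 = 142052 - 285306 = -143254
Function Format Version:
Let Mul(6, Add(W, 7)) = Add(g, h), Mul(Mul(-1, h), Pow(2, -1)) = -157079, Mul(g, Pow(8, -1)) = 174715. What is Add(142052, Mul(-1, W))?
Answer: -143254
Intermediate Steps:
g = 1397720 (g = Mul(8, 174715) = 1397720)
h = 314158 (h = Mul(-2, -157079) = 314158)
W = 285306 (W = Add(-7, Mul(Rational(1, 6), Add(1397720, 314158))) = Add(-7, Mul(Rational(1, 6), 1711878)) = Add(-7, 285313) = 285306)
Add(142052, Mul(-1, W)) = Add(142052, Mul(-1, 285306)) = Add(142052, -285306) = -143254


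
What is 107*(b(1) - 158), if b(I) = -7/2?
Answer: -34561/2 ≈ -17281.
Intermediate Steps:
b(I) = -7/2 (b(I) = -7*½ = -7/2)
107*(b(1) - 158) = 107*(-7/2 - 158) = 107*(-323/2) = -34561/2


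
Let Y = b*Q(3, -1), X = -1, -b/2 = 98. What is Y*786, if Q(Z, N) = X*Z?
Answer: 462168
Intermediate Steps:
b = -196 (b = -2*98 = -196)
Q(Z, N) = -Z
Y = 588 (Y = -(-196)*3 = -196*(-3) = 588)
Y*786 = 588*786 = 462168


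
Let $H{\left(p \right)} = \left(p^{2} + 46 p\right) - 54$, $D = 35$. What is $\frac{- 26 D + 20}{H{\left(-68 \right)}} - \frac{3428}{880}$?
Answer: $- \frac{715797}{158620} \approx -4.5126$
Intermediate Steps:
$H{\left(p \right)} = -54 + p^{2} + 46 p$
$\frac{- 26 D + 20}{H{\left(-68 \right)}} - \frac{3428}{880} = \frac{\left(-26\right) 35 + 20}{-54 + \left(-68\right)^{2} + 46 \left(-68\right)} - \frac{3428}{880} = \frac{-910 + 20}{-54 + 4624 - 3128} - \frac{857}{220} = - \frac{890}{1442} - \frac{857}{220} = \left(-890\right) \frac{1}{1442} - \frac{857}{220} = - \frac{445}{721} - \frac{857}{220} = - \frac{715797}{158620}$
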